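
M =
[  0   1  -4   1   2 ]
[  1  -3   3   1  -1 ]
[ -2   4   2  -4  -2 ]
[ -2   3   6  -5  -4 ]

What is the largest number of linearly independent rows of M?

Row reduce to echelon form.
Swap R1 ↔ R2
R3 ← R3 + (2)·R1: [0, -2, 8, -2, -4]
R4 ← R4 + (2)·R1: [0, -3, 12, -3, -6]
R3 ← R3 + (2)·R2: [0, 0, 0, 0, 0]
R4 ← R4 + (3)·R2: [0, 0, 0, 0, 0]
Echelon form has 2 nonzero rows, so rank(M) = 2.
The rank gives the maximum number of linearly independent rows: 2.

2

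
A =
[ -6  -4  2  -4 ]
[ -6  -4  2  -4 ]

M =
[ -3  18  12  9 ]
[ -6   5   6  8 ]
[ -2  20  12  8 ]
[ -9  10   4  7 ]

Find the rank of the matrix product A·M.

1

First compute AM:
[[ 74, -128, -88, -98],
 [ 74, -128, -88, -98]]
Now row reduce the product.
R2 ← R2 − R1: [0, 0, 0, 0]
1 nonzero row, so rank(AM) = 1.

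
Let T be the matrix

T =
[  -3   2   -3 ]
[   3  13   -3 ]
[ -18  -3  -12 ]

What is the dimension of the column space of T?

2

Row reduce to echelon form.
R2 ← R2 + R1: [0, 15, -6]
R3 ← R3 − (6)·R1: [0, -15, 6]
R3 ← R3 + R2: [0, 0, 0]
Echelon form has 2 nonzero rows, so rank(T) = 2.
The column space has dimension equal to the rank: 2.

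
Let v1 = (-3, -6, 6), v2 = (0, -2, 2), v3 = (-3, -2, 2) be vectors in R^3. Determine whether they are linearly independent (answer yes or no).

Form the matrix with these vectors as rows and row reduce.
R3 ← R3 − R1: [0, 4, -4]
R3 ← R3 + (2)·R2: [0, 0, 0]
2 nonzero rows, so the 3 vectors span a space of dimension 2.
Since 2 < 3, the vectors are linearly dependent.

no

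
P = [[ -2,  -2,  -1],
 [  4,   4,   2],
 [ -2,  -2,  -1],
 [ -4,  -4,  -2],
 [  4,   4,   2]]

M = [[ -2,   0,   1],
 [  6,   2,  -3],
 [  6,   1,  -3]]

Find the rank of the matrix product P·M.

First compute PM:
[[-14,  -5,   7],
 [ 28,  10, -14],
 [-14,  -5,   7],
 [-28, -10,  14],
 [ 28,  10, -14]]
Now row reduce the product.
R2 ← R2 + (2)·R1: [0, 0, 0]
R3 ← R3 − R1: [0, 0, 0]
R4 ← R4 − (2)·R1: [0, 0, 0]
R5 ← R5 + (2)·R1: [0, 0, 0]
1 nonzero row, so rank(PM) = 1.

1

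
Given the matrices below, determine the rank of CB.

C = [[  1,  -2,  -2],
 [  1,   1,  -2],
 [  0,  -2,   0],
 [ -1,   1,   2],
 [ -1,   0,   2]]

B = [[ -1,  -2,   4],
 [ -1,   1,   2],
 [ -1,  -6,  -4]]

2

First compute CB:
[[  3,   8,   8],
 [  0,  11,  14],
 [  2,  -2,  -4],
 [ -2,  -9, -10],
 [ -1, -10, -12]]
Now row reduce the product.
R3 ← R3 − (2/3)·R1: [0, -22/3, -28/3]
R4 ← R4 + (2/3)·R1: [0, -11/3, -14/3]
R5 ← R5 + (1/3)·R1: [0, -22/3, -28/3]
R3 ← R3 + (2/3)·R2: [0, 0, 0]
R4 ← R4 + (1/3)·R2: [0, 0, 0]
R5 ← R5 + (2/3)·R2: [0, 0, 0]
2 nonzero rows, so rank(CB) = 2.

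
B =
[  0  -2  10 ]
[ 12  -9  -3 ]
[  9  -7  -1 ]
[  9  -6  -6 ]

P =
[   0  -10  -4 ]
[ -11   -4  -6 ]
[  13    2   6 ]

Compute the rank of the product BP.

First compute BP:
[[152,  28,  72],
 [ 60, -90, -12],
 [ 64, -64,   0],
 [-12, -78, -36]]
Now row reduce the product.
R2 ← R2 − (15/38)·R1: [0, -1920/19, -768/19]
R3 ← R3 − (8/19)·R1: [0, -1440/19, -576/19]
R4 ← R4 + (3/38)·R1: [0, -1440/19, -576/19]
R3 ← R3 − (3/4)·R2: [0, 0, 0]
R4 ← R4 − (3/4)·R2: [0, 0, 0]
2 nonzero rows, so rank(BP) = 2.

2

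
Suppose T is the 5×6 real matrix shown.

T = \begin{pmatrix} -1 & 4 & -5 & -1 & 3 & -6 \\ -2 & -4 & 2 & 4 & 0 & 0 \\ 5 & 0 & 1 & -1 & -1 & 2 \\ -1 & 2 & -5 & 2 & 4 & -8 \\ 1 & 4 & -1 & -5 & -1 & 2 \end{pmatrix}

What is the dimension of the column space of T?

Row reduce to echelon form.
R2 ← R2 − (2)·R1: [0, -12, 12, 6, -6, 12]
R3 ← R3 + (5)·R1: [0, 20, -24, -6, 14, -28]
R4 ← R4 − R1: [0, -2, 0, 3, 1, -2]
R5 ← R5 + R1: [0, 8, -6, -6, 2, -4]
R3 ← R3 + (5/3)·R2: [0, 0, -4, 4, 4, -8]
R4 ← R4 − (1/6)·R2: [0, 0, -2, 2, 2, -4]
R5 ← R5 + (2/3)·R2: [0, 0, 2, -2, -2, 4]
R4 ← R4 − (1/2)·R3: [0, 0, 0, 0, 0, 0]
R5 ← R5 + (1/2)·R3: [0, 0, 0, 0, 0, 0]
Echelon form has 3 nonzero rows, so rank(T) = 3.
The column space has dimension equal to the rank: 3.

3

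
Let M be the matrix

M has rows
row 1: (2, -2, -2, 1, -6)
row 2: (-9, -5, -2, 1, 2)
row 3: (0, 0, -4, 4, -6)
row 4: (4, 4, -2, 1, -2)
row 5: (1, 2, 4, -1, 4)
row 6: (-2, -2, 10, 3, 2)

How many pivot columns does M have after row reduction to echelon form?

Row reduce to echelon form.
R2 ← R2 + (9/2)·R1: [0, -14, -11, 11/2, -25]
R4 ← R4 − (2)·R1: [0, 8, 2, -1, 10]
R5 ← R5 − (1/2)·R1: [0, 3, 5, -3/2, 7]
R6 ← R6 + R1: [0, -4, 8, 4, -4]
R4 ← R4 + (4/7)·R2: [0, 0, -30/7, 15/7, -30/7]
R5 ← R5 + (3/14)·R2: [0, 0, 37/14, -9/28, 23/14]
R6 ← R6 − (2/7)·R2: [0, 0, 78/7, 17/7, 22/7]
R4 ← R4 − (15/14)·R3: [0, 0, 0, -15/7, 15/7]
R5 ← R5 + (37/56)·R3: [0, 0, 0, 65/28, -65/28]
R6 ← R6 + (39/14)·R3: [0, 0, 0, 95/7, -95/7]
R5 ← R5 + (13/12)·R4: [0, 0, 0, 0, 0]
R6 ← R6 + (19/3)·R4: [0, 0, 0, 0, 0]
Echelon form has 4 nonzero rows, so rank(M) = 4.
Each nonzero row contributes one pivot column: 4 pivot columns.

4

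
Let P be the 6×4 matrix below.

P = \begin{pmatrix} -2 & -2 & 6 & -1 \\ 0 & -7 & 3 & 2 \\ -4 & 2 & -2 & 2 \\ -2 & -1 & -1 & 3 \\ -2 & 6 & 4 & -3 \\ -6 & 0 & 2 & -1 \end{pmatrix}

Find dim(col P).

4

Row reduce to echelon form.
R3 ← R3 − (2)·R1: [0, 6, -14, 4]
R4 ← R4 − R1: [0, 1, -7, 4]
R5 ← R5 − R1: [0, 8, -2, -2]
R6 ← R6 − (3)·R1: [0, 6, -16, 2]
R3 ← R3 + (6/7)·R2: [0, 0, -80/7, 40/7]
R4 ← R4 + (1/7)·R2: [0, 0, -46/7, 30/7]
R5 ← R5 + (8/7)·R2: [0, 0, 10/7, 2/7]
R6 ← R6 + (6/7)·R2: [0, 0, -94/7, 26/7]
R4 ← R4 − (23/40)·R3: [0, 0, 0, 1]
R5 ← R5 + (1/8)·R3: [0, 0, 0, 1]
R6 ← R6 − (47/40)·R3: [0, 0, 0, -3]
R5 ← R5 − R4: [0, 0, 0, 0]
R6 ← R6 + (3)·R4: [0, 0, 0, 0]
Echelon form has 4 nonzero rows, so rank(P) = 4.
The column space has dimension equal to the rank: 4.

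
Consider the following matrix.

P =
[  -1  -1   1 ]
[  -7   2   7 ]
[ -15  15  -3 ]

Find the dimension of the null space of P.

0

Row reduce to echelon form.
R2 ← R2 − (7)·R1: [0, 9, 0]
R3 ← R3 − (15)·R1: [0, 30, -18]
R3 ← R3 − (10/3)·R2: [0, 0, -18]
3 nonzero rows, so rank(P) = 3.
P has 3 columns; by rank–nullity, nullity = 3 − 3 = 0.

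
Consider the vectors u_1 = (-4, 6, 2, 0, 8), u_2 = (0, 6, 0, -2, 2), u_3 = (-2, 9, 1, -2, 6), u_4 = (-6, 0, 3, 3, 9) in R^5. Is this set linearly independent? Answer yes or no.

no

Form the matrix with these vectors as rows and row reduce.
R3 ← R3 − (1/2)·R1: [0, 6, 0, -2, 2]
R4 ← R4 − (3/2)·R1: [0, -9, 0, 3, -3]
R3 ← R3 − R2: [0, 0, 0, 0, 0]
R4 ← R4 + (3/2)·R2: [0, 0, 0, 0, 0]
2 nonzero rows, so the 4 vectors span a space of dimension 2.
Since 2 < 4, the vectors are linearly dependent.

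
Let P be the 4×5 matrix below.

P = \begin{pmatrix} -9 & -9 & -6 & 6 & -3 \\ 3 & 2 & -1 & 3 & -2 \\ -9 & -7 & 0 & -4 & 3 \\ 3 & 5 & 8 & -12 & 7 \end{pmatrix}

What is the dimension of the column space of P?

2

Row reduce to echelon form.
R2 ← R2 + (1/3)·R1: [0, -1, -3, 5, -3]
R3 ← R3 − R1: [0, 2, 6, -10, 6]
R4 ← R4 + (1/3)·R1: [0, 2, 6, -10, 6]
R3 ← R3 + (2)·R2: [0, 0, 0, 0, 0]
R4 ← R4 + (2)·R2: [0, 0, 0, 0, 0]
Echelon form has 2 nonzero rows, so rank(P) = 2.
The column space has dimension equal to the rank: 2.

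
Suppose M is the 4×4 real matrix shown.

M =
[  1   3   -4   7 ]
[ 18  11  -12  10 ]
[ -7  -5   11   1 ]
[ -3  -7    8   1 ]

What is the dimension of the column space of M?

4

Row reduce to echelon form.
R2 ← R2 − (18)·R1: [0, -43, 60, -116]
R3 ← R3 + (7)·R1: [0, 16, -17, 50]
R4 ← R4 + (3)·R1: [0, 2, -4, 22]
R3 ← R3 + (16/43)·R2: [0, 0, 229/43, 294/43]
R4 ← R4 + (2/43)·R2: [0, 0, -52/43, 714/43]
R4 ← R4 + (52/229)·R3: [0, 0, 0, 4158/229]
Echelon form has 4 nonzero rows, so rank(M) = 4.
The column space has dimension equal to the rank: 4.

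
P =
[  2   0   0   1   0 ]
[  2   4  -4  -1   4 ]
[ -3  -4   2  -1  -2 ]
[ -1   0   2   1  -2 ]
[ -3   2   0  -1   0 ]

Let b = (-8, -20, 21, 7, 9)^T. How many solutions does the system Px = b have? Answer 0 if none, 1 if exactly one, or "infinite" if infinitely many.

Row reduce the augmented matrix [P | b].
R2 ← R2 − R1: [0, 4, -4, -2, 4, -12]
R3 ← R3 + (3/2)·R1: [0, -4, 2, 1/2, -2, 9]
R4 ← R4 + (1/2)·R1: [0, 0, 2, 3/2, -2, 3]
R5 ← R5 + (3/2)·R1: [0, 2, 0, 1/2, 0, -3]
R3 ← R3 + R2: [0, 0, -2, -3/2, 2, -3]
R5 ← R5 − (1/2)·R2: [0, 0, 2, 3/2, -2, 3]
R4 ← R4 + R3: [0, 0, 0, 0, 0, 0]
R5 ← R5 + R3: [0, 0, 0, 0, 0, 0]
The echelon form has 3 nonzero rows, and every pivot lies in the first 5 columns, so rank(P) = rank([P|b]) = 3.
The system is consistent.
rank = 3 < 5 unknowns, so there are infinitely many solutions.

infinite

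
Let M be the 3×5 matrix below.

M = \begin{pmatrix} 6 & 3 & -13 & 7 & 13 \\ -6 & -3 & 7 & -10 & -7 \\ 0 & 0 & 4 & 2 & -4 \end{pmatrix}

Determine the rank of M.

Row reduce to echelon form.
R2 ← R2 + R1: [0, 0, -6, -3, 6]
R3 ← R3 + (2/3)·R2: [0, 0, 0, 0, 0]
Echelon form has 2 nonzero rows, so rank(M) = 2.

2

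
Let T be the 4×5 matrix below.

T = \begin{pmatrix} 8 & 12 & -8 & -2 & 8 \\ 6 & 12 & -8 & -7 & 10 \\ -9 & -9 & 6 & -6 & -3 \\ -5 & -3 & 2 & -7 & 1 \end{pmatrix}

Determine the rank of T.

Row reduce to echelon form.
R2 ← R2 − (3/4)·R1: [0, 3, -2, -11/2, 4]
R3 ← R3 + (9/8)·R1: [0, 9/2, -3, -33/4, 6]
R4 ← R4 + (5/8)·R1: [0, 9/2, -3, -33/4, 6]
R3 ← R3 − (3/2)·R2: [0, 0, 0, 0, 0]
R4 ← R4 − (3/2)·R2: [0, 0, 0, 0, 0]
Echelon form has 2 nonzero rows, so rank(T) = 2.

2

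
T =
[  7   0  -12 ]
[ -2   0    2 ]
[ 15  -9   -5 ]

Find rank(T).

Row reduce to echelon form.
R2 ← R2 + (2/7)·R1: [0, 0, -10/7]
R3 ← R3 − (15/7)·R1: [0, -9, 145/7]
Swap R2 ↔ R3
Echelon form has 3 nonzero rows, so rank(T) = 3.

3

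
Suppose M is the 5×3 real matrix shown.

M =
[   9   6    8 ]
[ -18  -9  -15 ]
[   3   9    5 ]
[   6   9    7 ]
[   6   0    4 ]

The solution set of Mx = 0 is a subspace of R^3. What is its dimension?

1

Row reduce to echelon form.
R2 ← R2 + (2)·R1: [0, 3, 1]
R3 ← R3 − (1/3)·R1: [0, 7, 7/3]
R4 ← R4 − (2/3)·R1: [0, 5, 5/3]
R5 ← R5 − (2/3)·R1: [0, -4, -4/3]
R3 ← R3 − (7/3)·R2: [0, 0, 0]
R4 ← R4 − (5/3)·R2: [0, 0, 0]
R5 ← R5 + (4/3)·R2: [0, 0, 0]
2 nonzero rows, so rank(M) = 2.
M has 3 columns; by rank–nullity, nullity = 3 − 2 = 1.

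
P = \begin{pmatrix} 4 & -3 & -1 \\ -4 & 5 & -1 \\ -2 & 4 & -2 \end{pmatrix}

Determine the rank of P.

2

Row reduce to echelon form.
R2 ← R2 + R1: [0, 2, -2]
R3 ← R3 + (1/2)·R1: [0, 5/2, -5/2]
R3 ← R3 − (5/4)·R2: [0, 0, 0]
Echelon form has 2 nonzero rows, so rank(P) = 2.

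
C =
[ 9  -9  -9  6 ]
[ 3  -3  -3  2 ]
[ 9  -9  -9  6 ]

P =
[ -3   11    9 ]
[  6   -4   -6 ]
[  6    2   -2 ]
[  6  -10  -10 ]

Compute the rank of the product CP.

1

First compute CP:
[[-99,  57,  93],
 [-33,  19,  31],
 [-99,  57,  93]]
Now row reduce the product.
R2 ← R2 − (1/3)·R1: [0, 0, 0]
R3 ← R3 − R1: [0, 0, 0]
1 nonzero row, so rank(CP) = 1.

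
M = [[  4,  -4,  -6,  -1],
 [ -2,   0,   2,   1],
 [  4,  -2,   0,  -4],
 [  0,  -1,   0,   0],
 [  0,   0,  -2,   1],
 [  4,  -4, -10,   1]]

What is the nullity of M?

Row reduce to echelon form.
R2 ← R2 + (1/2)·R1: [0, -2, -1, 1/2]
R3 ← R3 − R1: [0, 2, 6, -3]
R6 ← R6 − R1: [0, 0, -4, 2]
R3 ← R3 + R2: [0, 0, 5, -5/2]
R4 ← R4 − (1/2)·R2: [0, 0, 1/2, -1/4]
R4 ← R4 − (1/10)·R3: [0, 0, 0, 0]
R5 ← R5 + (2/5)·R3: [0, 0, 0, 0]
R6 ← R6 + (4/5)·R3: [0, 0, 0, 0]
3 nonzero rows, so rank(M) = 3.
M has 4 columns; by rank–nullity, nullity = 4 − 3 = 1.

1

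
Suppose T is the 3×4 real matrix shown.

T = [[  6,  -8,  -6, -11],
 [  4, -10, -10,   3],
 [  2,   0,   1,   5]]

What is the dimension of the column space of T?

3

Row reduce to echelon form.
R2 ← R2 − (2/3)·R1: [0, -14/3, -6, 31/3]
R3 ← R3 − (1/3)·R1: [0, 8/3, 3, 26/3]
R3 ← R3 + (4/7)·R2: [0, 0, -3/7, 102/7]
Echelon form has 3 nonzero rows, so rank(T) = 3.
The column space has dimension equal to the rank: 3.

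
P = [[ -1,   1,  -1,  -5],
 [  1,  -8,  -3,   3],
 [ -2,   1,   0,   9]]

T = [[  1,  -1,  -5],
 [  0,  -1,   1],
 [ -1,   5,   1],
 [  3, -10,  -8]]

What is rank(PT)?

First compute PT:
[[-15,  45,  45],
 [ 13, -38, -40],
 [ 25, -89, -61]]
Now row reduce the product.
R2 ← R2 + (13/15)·R1: [0, 1, -1]
R3 ← R3 + (5/3)·R1: [0, -14, 14]
R3 ← R3 + (14)·R2: [0, 0, 0]
2 nonzero rows, so rank(PT) = 2.

2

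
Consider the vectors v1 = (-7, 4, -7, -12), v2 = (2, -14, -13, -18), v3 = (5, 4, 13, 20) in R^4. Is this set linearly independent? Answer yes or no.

Form the matrix with these vectors as rows and row reduce.
R2 ← R2 + (2/7)·R1: [0, -90/7, -15, -150/7]
R3 ← R3 + (5/7)·R1: [0, 48/7, 8, 80/7]
R3 ← R3 + (8/15)·R2: [0, 0, 0, 0]
2 nonzero rows, so the 3 vectors span a space of dimension 2.
Since 2 < 3, the vectors are linearly dependent.

no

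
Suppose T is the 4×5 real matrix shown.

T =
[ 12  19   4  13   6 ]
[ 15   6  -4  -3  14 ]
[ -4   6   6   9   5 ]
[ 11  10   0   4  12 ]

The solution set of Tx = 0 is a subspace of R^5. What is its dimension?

Row reduce to echelon form.
R2 ← R2 − (5/4)·R1: [0, -71/4, -9, -77/4, 13/2]
R3 ← R3 + (1/3)·R1: [0, 37/3, 22/3, 40/3, 7]
R4 ← R4 − (11/12)·R1: [0, -89/12, -11/3, -95/12, 13/2]
R3 ← R3 + (148/213)·R2: [0, 0, 230/213, -3/71, 2453/213]
R4 ← R4 − (89/213)·R2: [0, 0, 20/213, 9/71, 806/213]
R4 ← R4 − (2/23)·R3: [0, 0, 0, 3/23, 64/23]
4 nonzero rows, so rank(T) = 4.
T has 5 columns; by rank–nullity, nullity = 5 − 4 = 1.

1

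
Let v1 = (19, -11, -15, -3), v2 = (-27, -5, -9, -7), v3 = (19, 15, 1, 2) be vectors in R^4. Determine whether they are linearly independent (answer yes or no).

yes

Form the matrix with these vectors as rows and row reduce.
R2 ← R2 + (27/19)·R1: [0, -392/19, -576/19, -214/19]
R3 ← R3 − R1: [0, 26, 16, 5]
R3 ← R3 + (247/196)·R2: [0, 0, -1088/49, -901/98]
3 nonzero rows, so the 3 vectors span a space of dimension 3.
Since 3 = 3, the vectors are linearly independent.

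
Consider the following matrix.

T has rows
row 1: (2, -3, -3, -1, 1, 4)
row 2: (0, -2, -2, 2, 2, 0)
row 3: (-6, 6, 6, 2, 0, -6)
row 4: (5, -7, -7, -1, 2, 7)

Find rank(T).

3

Row reduce to echelon form.
R3 ← R3 + (3)·R1: [0, -3, -3, -1, 3, 6]
R4 ← R4 − (5/2)·R1: [0, 1/2, 1/2, 3/2, -1/2, -3]
R3 ← R3 − (3/2)·R2: [0, 0, 0, -4, 0, 6]
R4 ← R4 + (1/4)·R2: [0, 0, 0, 2, 0, -3]
R4 ← R4 + (1/2)·R3: [0, 0, 0, 0, 0, 0]
Echelon form has 3 nonzero rows, so rank(T) = 3.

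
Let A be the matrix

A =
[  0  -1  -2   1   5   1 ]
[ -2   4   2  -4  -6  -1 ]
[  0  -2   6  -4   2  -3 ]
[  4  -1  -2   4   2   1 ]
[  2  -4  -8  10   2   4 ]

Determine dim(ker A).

Row reduce to echelon form.
Swap R1 ↔ R2
R4 ← R4 + (2)·R1: [0, 7, 2, -4, -10, -1]
R5 ← R5 + R1: [0, 0, -6, 6, -4, 3]
R3 ← R3 − (2)·R2: [0, 0, 10, -6, -8, -5]
R4 ← R4 + (7)·R2: [0, 0, -12, 3, 25, 6]
R4 ← R4 + (6/5)·R3: [0, 0, 0, -21/5, 77/5, 0]
R5 ← R5 + (3/5)·R3: [0, 0, 0, 12/5, -44/5, 0]
R5 ← R5 + (4/7)·R4: [0, 0, 0, 0, 0, 0]
4 nonzero rows, so rank(A) = 4.
A has 6 columns; by rank–nullity, nullity = 6 − 4 = 2.

2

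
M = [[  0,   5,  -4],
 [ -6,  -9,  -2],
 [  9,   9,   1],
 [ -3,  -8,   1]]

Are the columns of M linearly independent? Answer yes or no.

yes

Row reduce M to echelon form.
Swap R1 ↔ R2
R3 ← R3 + (3/2)·R1: [0, -9/2, -2]
R4 ← R4 − (1/2)·R1: [0, -7/2, 2]
R3 ← R3 + (9/10)·R2: [0, 0, -28/5]
R4 ← R4 + (7/10)·R2: [0, 0, -4/5]
R4 ← R4 − (1/7)·R3: [0, 0, 0]
3 pivots among 3 columns.
Every column is a pivot column, so the columns are linearly independent.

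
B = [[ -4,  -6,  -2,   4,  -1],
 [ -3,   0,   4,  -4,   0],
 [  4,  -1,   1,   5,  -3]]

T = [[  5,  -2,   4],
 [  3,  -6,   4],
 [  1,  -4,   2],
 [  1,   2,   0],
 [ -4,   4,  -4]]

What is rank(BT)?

First compute BT:
[[-32,  56, -40],
 [-15, -18,  -4],
 [ 35,  -8,  26]]
Now row reduce the product.
R2 ← R2 − (15/32)·R1: [0, -177/4, 59/4]
R3 ← R3 + (35/32)·R1: [0, 213/4, -71/4]
R3 ← R3 + (71/59)·R2: [0, 0, 0]
2 nonzero rows, so rank(BT) = 2.

2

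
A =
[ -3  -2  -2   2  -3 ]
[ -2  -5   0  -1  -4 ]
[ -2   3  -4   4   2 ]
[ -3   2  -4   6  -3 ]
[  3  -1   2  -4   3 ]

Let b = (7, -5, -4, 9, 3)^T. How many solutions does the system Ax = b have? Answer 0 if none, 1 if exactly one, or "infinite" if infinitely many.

0

Row reduce the augmented matrix [A | b].
R2 ← R2 − (2/3)·R1: [0, -11/3, 4/3, -7/3, -2, -29/3]
R3 ← R3 − (2/3)·R1: [0, 13/3, -8/3, 8/3, 4, -26/3]
R4 ← R4 − R1: [0, 4, -2, 4, 0, 2]
R5 ← R5 + R1: [0, -3, 0, -2, 0, 10]
R3 ← R3 + (13/11)·R2: [0, 0, -12/11, -1/11, 18/11, -221/11]
R4 ← R4 + (12/11)·R2: [0, 0, -6/11, 16/11, -24/11, -94/11]
R5 ← R5 − (9/11)·R2: [0, 0, -12/11, -1/11, 18/11, 197/11]
R4 ← R4 − (1/2)·R3: [0, 0, 0, 3/2, -3, 3/2]
R5 ← R5 − R3: [0, 0, 0, 0, 0, 38]
The echelon form has 5 nonzero rows; the last pivot sits in the augmented column, so rank(A) = 4 but rank([A|b]) = 5.
Since the ranks differ, the system is inconsistent.
It has no solutions.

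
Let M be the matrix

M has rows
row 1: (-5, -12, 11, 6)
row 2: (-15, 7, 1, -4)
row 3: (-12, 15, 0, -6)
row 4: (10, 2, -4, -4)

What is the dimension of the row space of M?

Row reduce to echelon form.
R2 ← R2 − (3)·R1: [0, 43, -32, -22]
R3 ← R3 − (12/5)·R1: [0, 219/5, -132/5, -102/5]
R4 ← R4 + (2)·R1: [0, -22, 18, 8]
R3 ← R3 − (219/215)·R2: [0, 0, 1332/215, 432/215]
R4 ← R4 + (22/43)·R2: [0, 0, 70/43, -140/43]
R4 ← R4 − (175/666)·R3: [0, 0, 0, -140/37]
Echelon form has 4 nonzero rows, so rank(M) = 4.
The row space has dimension equal to the rank: 4.

4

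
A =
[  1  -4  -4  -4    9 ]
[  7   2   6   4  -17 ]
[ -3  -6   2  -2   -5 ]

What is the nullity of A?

2

Row reduce to echelon form.
R2 ← R2 − (7)·R1: [0, 30, 34, 32, -80]
R3 ← R3 + (3)·R1: [0, -18, -10, -14, 22]
R3 ← R3 + (3/5)·R2: [0, 0, 52/5, 26/5, -26]
3 nonzero rows, so rank(A) = 3.
A has 5 columns; by rank–nullity, nullity = 5 − 3 = 2.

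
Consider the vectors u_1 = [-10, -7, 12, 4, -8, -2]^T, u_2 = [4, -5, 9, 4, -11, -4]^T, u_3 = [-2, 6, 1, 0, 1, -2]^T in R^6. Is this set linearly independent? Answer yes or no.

Form the matrix with these vectors as rows and row reduce.
R2 ← R2 + (2/5)·R1: [0, -39/5, 69/5, 28/5, -71/5, -24/5]
R3 ← R3 − (1/5)·R1: [0, 37/5, -7/5, -4/5, 13/5, -8/5]
R3 ← R3 + (37/39)·R2: [0, 0, 152/13, 176/39, -424/39, -80/13]
3 nonzero rows, so the 3 vectors span a space of dimension 3.
Since 3 = 3, the vectors are linearly independent.

yes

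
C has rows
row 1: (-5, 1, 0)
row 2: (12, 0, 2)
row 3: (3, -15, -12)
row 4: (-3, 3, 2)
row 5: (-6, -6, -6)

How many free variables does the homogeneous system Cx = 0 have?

1

Row reduce to echelon form.
R2 ← R2 + (12/5)·R1: [0, 12/5, 2]
R3 ← R3 + (3/5)·R1: [0, -72/5, -12]
R4 ← R4 − (3/5)·R1: [0, 12/5, 2]
R5 ← R5 − (6/5)·R1: [0, -36/5, -6]
R3 ← R3 + (6)·R2: [0, 0, 0]
R4 ← R4 − R2: [0, 0, 0]
R5 ← R5 + (3)·R2: [0, 0, 0]
2 nonzero rows, so rank(C) = 2.
C has 3 columns; by rank–nullity, nullity = 3 − 2 = 1.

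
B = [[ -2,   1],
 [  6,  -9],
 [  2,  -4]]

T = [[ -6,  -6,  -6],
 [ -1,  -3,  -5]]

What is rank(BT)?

2

First compute BT:
[[ 11,   9,   7],
 [-27,  -9,   9],
 [ -8,   0,   8]]
Now row reduce the product.
R2 ← R2 + (27/11)·R1: [0, 144/11, 288/11]
R3 ← R3 + (8/11)·R1: [0, 72/11, 144/11]
R3 ← R3 − (1/2)·R2: [0, 0, 0]
2 nonzero rows, so rank(BT) = 2.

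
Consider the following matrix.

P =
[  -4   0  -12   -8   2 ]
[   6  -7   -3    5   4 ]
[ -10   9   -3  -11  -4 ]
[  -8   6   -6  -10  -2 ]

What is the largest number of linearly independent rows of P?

Row reduce to echelon form.
R2 ← R2 + (3/2)·R1: [0, -7, -21, -7, 7]
R3 ← R3 − (5/2)·R1: [0, 9, 27, 9, -9]
R4 ← R4 − (2)·R1: [0, 6, 18, 6, -6]
R3 ← R3 + (9/7)·R2: [0, 0, 0, 0, 0]
R4 ← R4 + (6/7)·R2: [0, 0, 0, 0, 0]
Echelon form has 2 nonzero rows, so rank(P) = 2.
The rank gives the maximum number of linearly independent rows: 2.

2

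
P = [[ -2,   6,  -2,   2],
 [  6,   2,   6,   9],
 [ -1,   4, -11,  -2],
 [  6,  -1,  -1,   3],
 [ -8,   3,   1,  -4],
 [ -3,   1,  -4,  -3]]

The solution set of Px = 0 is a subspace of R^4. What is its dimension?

0

Row reduce to echelon form.
R2 ← R2 + (3)·R1: [0, 20, 0, 15]
R3 ← R3 − (1/2)·R1: [0, 1, -10, -3]
R4 ← R4 + (3)·R1: [0, 17, -7, 9]
R5 ← R5 − (4)·R1: [0, -21, 9, -12]
R6 ← R6 − (3/2)·R1: [0, -8, -1, -6]
R3 ← R3 − (1/20)·R2: [0, 0, -10, -15/4]
R4 ← R4 − (17/20)·R2: [0, 0, -7, -15/4]
R5 ← R5 + (21/20)·R2: [0, 0, 9, 15/4]
R6 ← R6 + (2/5)·R2: [0, 0, -1, 0]
R4 ← R4 − (7/10)·R3: [0, 0, 0, -9/8]
R5 ← R5 + (9/10)·R3: [0, 0, 0, 3/8]
R6 ← R6 − (1/10)·R3: [0, 0, 0, 3/8]
R5 ← R5 + (1/3)·R4: [0, 0, 0, 0]
R6 ← R6 + (1/3)·R4: [0, 0, 0, 0]
4 nonzero rows, so rank(P) = 4.
P has 4 columns; by rank–nullity, nullity = 4 − 4 = 0.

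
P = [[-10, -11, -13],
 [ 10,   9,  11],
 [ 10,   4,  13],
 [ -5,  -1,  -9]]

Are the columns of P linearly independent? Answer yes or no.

Row reduce P to echelon form.
R2 ← R2 + R1: [0, -2, -2]
R3 ← R3 + R1: [0, -7, 0]
R4 ← R4 − (1/2)·R1: [0, 9/2, -5/2]
R3 ← R3 − (7/2)·R2: [0, 0, 7]
R4 ← R4 + (9/4)·R2: [0, 0, -7]
R4 ← R4 + R3: [0, 0, 0]
3 pivots among 3 columns.
Every column is a pivot column, so the columns are linearly independent.

yes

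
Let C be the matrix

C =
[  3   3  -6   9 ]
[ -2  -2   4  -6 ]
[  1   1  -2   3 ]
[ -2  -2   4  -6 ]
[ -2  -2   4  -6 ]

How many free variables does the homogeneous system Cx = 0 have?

3

Row reduce to echelon form.
R2 ← R2 + (2/3)·R1: [0, 0, 0, 0]
R3 ← R3 − (1/3)·R1: [0, 0, 0, 0]
R4 ← R4 + (2/3)·R1: [0, 0, 0, 0]
R5 ← R5 + (2/3)·R1: [0, 0, 0, 0]
1 nonzero row, so rank(C) = 1.
C has 4 columns; by rank–nullity, nullity = 4 − 1 = 3.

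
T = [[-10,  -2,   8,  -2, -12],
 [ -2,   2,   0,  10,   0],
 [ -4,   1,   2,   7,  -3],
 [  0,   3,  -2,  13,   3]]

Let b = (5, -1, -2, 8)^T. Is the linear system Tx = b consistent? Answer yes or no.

Row reduce the augmented matrix [T | b].
R2 ← R2 − (1/5)·R1: [0, 12/5, -8/5, 52/5, 12/5, -2]
R3 ← R3 − (2/5)·R1: [0, 9/5, -6/5, 39/5, 9/5, -4]
R3 ← R3 − (3/4)·R2: [0, 0, 0, 0, 0, -5/2]
R4 ← R4 − (5/4)·R2: [0, 0, 0, 0, 0, 21/2]
R4 ← R4 + (21/5)·R3: [0, 0, 0, 0, 0, 0]
The echelon form has 3 nonzero rows; the last pivot sits in the augmented column, so rank(T) = 2 but rank([T|b]) = 3.
Since the ranks differ, the system is inconsistent.

no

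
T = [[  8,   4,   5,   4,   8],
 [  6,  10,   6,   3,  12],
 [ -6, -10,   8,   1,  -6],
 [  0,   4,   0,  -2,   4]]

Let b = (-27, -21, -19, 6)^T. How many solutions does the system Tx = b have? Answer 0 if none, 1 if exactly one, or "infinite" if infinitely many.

infinite

Row reduce the augmented matrix [T | b].
R2 ← R2 − (3/4)·R1: [0, 7, 9/4, 0, 6, -3/4]
R3 ← R3 + (3/4)·R1: [0, -7, 47/4, 4, 0, -157/4]
R3 ← R3 + R2: [0, 0, 14, 4, 6, -40]
R4 ← R4 − (4/7)·R2: [0, 0, -9/7, -2, 4/7, 45/7]
R4 ← R4 + (9/98)·R3: [0, 0, 0, -80/49, 55/49, 135/49]
The echelon form has 4 nonzero rows, and every pivot lies in the first 5 columns, so rank(T) = rank([T|b]) = 4.
The system is consistent.
rank = 4 < 5 unknowns, so there are infinitely many solutions.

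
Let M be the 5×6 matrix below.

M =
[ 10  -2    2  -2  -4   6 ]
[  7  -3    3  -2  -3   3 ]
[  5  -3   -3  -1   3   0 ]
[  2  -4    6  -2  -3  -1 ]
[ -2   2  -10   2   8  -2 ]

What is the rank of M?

3

Row reduce to echelon form.
R2 ← R2 − (7/10)·R1: [0, -8/5, 8/5, -3/5, -1/5, -6/5]
R3 ← R3 − (1/2)·R1: [0, -2, -4, 0, 5, -3]
R4 ← R4 − (1/5)·R1: [0, -18/5, 28/5, -8/5, -11/5, -11/5]
R5 ← R5 + (1/5)·R1: [0, 8/5, -48/5, 8/5, 36/5, -4/5]
R3 ← R3 − (5/4)·R2: [0, 0, -6, 3/4, 21/4, -3/2]
R4 ← R4 − (9/4)·R2: [0, 0, 2, -1/4, -7/4, 1/2]
R5 ← R5 + R2: [0, 0, -8, 1, 7, -2]
R4 ← R4 + (1/3)·R3: [0, 0, 0, 0, 0, 0]
R5 ← R5 − (4/3)·R3: [0, 0, 0, 0, 0, 0]
Echelon form has 3 nonzero rows, so rank(M) = 3.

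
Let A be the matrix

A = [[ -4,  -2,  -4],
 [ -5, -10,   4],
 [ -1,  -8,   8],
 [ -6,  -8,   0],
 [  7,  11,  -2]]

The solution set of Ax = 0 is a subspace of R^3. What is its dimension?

Row reduce to echelon form.
R2 ← R2 − (5/4)·R1: [0, -15/2, 9]
R3 ← R3 − (1/4)·R1: [0, -15/2, 9]
R4 ← R4 − (3/2)·R1: [0, -5, 6]
R5 ← R5 + (7/4)·R1: [0, 15/2, -9]
R3 ← R3 − R2: [0, 0, 0]
R4 ← R4 − (2/3)·R2: [0, 0, 0]
R5 ← R5 + R2: [0, 0, 0]
2 nonzero rows, so rank(A) = 2.
A has 3 columns; by rank–nullity, nullity = 3 − 2 = 1.

1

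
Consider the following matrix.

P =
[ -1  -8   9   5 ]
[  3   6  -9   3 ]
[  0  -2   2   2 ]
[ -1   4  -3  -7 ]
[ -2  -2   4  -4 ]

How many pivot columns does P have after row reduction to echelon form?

Row reduce to echelon form.
R2 ← R2 + (3)·R1: [0, -18, 18, 18]
R4 ← R4 − R1: [0, 12, -12, -12]
R5 ← R5 − (2)·R1: [0, 14, -14, -14]
R3 ← R3 − (1/9)·R2: [0, 0, 0, 0]
R4 ← R4 + (2/3)·R2: [0, 0, 0, 0]
R5 ← R5 + (7/9)·R2: [0, 0, 0, 0]
Echelon form has 2 nonzero rows, so rank(P) = 2.
Each nonzero row contributes one pivot column: 2 pivot columns.

2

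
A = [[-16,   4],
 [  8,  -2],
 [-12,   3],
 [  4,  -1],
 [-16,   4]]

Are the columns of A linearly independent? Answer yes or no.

no

Row reduce A to echelon form.
R2 ← R2 + (1/2)·R1: [0, 0]
R3 ← R3 − (3/4)·R1: [0, 0]
R4 ← R4 + (1/4)·R1: [0, 0]
R5 ← R5 − R1: [0, 0]
1 pivot among 2 columns.
Only 1 < 2 pivot columns, so the columns are linearly dependent.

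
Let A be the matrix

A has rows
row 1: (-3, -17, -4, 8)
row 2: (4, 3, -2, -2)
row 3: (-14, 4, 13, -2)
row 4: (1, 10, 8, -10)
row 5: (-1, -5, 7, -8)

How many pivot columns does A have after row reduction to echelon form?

Row reduce to echelon form.
R2 ← R2 + (4/3)·R1: [0, -59/3, -22/3, 26/3]
R3 ← R3 − (14/3)·R1: [0, 250/3, 95/3, -118/3]
R4 ← R4 + (1/3)·R1: [0, 13/3, 20/3, -22/3]
R5 ← R5 − (1/3)·R1: [0, 2/3, 25/3, -32/3]
R3 ← R3 + (250/59)·R2: [0, 0, 35/59, -154/59]
R4 ← R4 + (13/59)·R2: [0, 0, 298/59, -320/59]
R5 ← R5 + (2/59)·R2: [0, 0, 477/59, -612/59]
R4 ← R4 − (298/35)·R3: [0, 0, 0, 84/5]
R5 ← R5 − (477/35)·R3: [0, 0, 0, 126/5]
R5 ← R5 − (3/2)·R4: [0, 0, 0, 0]
Echelon form has 4 nonzero rows, so rank(A) = 4.
Each nonzero row contributes one pivot column: 4 pivot columns.

4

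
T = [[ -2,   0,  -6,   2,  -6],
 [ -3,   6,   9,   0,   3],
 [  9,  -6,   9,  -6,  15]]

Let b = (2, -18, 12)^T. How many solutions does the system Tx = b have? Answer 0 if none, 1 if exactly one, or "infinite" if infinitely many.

infinite

Row reduce the augmented matrix [T | b].
R2 ← R2 − (3/2)·R1: [0, 6, 18, -3, 12, -21]
R3 ← R3 + (9/2)·R1: [0, -6, -18, 3, -12, 21]
R3 ← R3 + R2: [0, 0, 0, 0, 0, 0]
The echelon form has 2 nonzero rows, and every pivot lies in the first 5 columns, so rank(T) = rank([T|b]) = 2.
The system is consistent.
rank = 2 < 5 unknowns, so there are infinitely many solutions.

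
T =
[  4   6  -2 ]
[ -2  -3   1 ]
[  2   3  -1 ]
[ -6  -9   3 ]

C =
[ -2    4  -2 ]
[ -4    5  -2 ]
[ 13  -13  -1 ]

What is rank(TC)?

First compute TC:
[[-58,  72, -18],
 [ 29, -36,   9],
 [-29,  36,  -9],
 [ 87, -108,  27]]
Now row reduce the product.
R2 ← R2 + (1/2)·R1: [0, 0, 0]
R3 ← R3 − (1/2)·R1: [0, 0, 0]
R4 ← R4 + (3/2)·R1: [0, 0, 0]
1 nonzero row, so rank(TC) = 1.

1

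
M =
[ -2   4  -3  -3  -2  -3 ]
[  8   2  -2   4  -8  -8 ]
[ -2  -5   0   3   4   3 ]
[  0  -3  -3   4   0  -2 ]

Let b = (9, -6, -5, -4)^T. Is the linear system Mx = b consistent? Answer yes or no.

no

Row reduce the augmented matrix [M | b].
R2 ← R2 + (4)·R1: [0, 18, -14, -8, -16, -20, 30]
R3 ← R3 − R1: [0, -9, 3, 6, 6, 6, -14]
R3 ← R3 + (1/2)·R2: [0, 0, -4, 2, -2, -4, 1]
R4 ← R4 + (1/6)·R2: [0, 0, -16/3, 8/3, -8/3, -16/3, 1]
R4 ← R4 − (4/3)·R3: [0, 0, 0, 0, 0, 0, -1/3]
The echelon form has 4 nonzero rows; the last pivot sits in the augmented column, so rank(M) = 3 but rank([M|b]) = 4.
Since the ranks differ, the system is inconsistent.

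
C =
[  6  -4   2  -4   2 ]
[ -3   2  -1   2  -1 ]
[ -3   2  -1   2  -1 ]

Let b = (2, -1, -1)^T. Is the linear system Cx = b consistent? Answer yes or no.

yes

Row reduce the augmented matrix [C | b].
R2 ← R2 + (1/2)·R1: [0, 0, 0, 0, 0, 0]
R3 ← R3 + (1/2)·R1: [0, 0, 0, 0, 0, 0]
The echelon form has 1 nonzero rows, and every pivot lies in the first 5 columns, so rank(C) = rank([C|b]) = 1.
The system is consistent.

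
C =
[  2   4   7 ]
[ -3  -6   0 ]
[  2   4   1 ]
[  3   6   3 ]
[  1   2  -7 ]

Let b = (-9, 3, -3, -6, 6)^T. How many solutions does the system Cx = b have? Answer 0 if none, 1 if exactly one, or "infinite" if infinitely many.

Row reduce the augmented matrix [C | b].
R2 ← R2 + (3/2)·R1: [0, 0, 21/2, -21/2]
R3 ← R3 − R1: [0, 0, -6, 6]
R4 ← R4 − (3/2)·R1: [0, 0, -15/2, 15/2]
R5 ← R5 − (1/2)·R1: [0, 0, -21/2, 21/2]
R3 ← R3 + (4/7)·R2: [0, 0, 0, 0]
R4 ← R4 + (5/7)·R2: [0, 0, 0, 0]
R5 ← R5 + R2: [0, 0, 0, 0]
The echelon form has 2 nonzero rows, and every pivot lies in the first 3 columns, so rank(C) = rank([C|b]) = 2.
The system is consistent.
rank = 2 < 3 unknowns, so there are infinitely many solutions.

infinite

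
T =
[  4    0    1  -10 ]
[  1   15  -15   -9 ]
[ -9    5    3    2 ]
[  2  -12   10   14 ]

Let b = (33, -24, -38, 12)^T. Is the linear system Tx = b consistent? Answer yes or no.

Row reduce the augmented matrix [T | b].
R2 ← R2 − (1/4)·R1: [0, 15, -61/4, -13/2, -129/4]
R3 ← R3 + (9/4)·R1: [0, 5, 21/4, -41/2, 145/4]
R4 ← R4 − (1/2)·R1: [0, -12, 19/2, 19, -9/2]
R3 ← R3 − (1/3)·R2: [0, 0, 31/3, -55/3, 47]
R4 ← R4 + (4/5)·R2: [0, 0, -27/10, 69/5, -303/10]
R4 ← R4 + (81/310)·R3: [0, 0, 0, 2793/310, -2793/155]
The echelon form has 4 nonzero rows, and every pivot lies in the first 4 columns, so rank(T) = rank([T|b]) = 4.
The system is consistent.

yes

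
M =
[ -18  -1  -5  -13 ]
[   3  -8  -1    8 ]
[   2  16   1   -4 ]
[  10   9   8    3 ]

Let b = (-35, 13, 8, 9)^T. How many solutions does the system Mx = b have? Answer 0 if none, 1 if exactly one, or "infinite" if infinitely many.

Row reduce the augmented matrix [M | b].
R2 ← R2 + (1/6)·R1: [0, -49/6, -11/6, 35/6, 43/6]
R3 ← R3 + (1/9)·R1: [0, 143/9, 4/9, -49/9, 37/9]
R4 ← R4 + (5/9)·R1: [0, 76/9, 47/9, -38/9, -94/9]
R3 ← R3 + (286/147)·R2: [0, 0, -153/49, 124/21, 2654/147]
R4 ← R4 + (152/147)·R2: [0, 0, 163/49, 38/21, -446/147]
R4 ← R4 + (163/153)·R3: [0, 0, 0, 3718/459, 7436/459]
The echelon form has 4 nonzero rows, and every pivot lies in the first 4 columns, so rank(M) = rank([M|b]) = 4.
The system is consistent.
rank = 4 = number of unknowns, so the solution is unique.

1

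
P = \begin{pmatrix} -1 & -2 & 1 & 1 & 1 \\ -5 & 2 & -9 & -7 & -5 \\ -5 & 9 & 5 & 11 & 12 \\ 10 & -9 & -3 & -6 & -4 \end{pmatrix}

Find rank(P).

4

Row reduce to echelon form.
R2 ← R2 − (5)·R1: [0, 12, -14, -12, -10]
R3 ← R3 − (5)·R1: [0, 19, 0, 6, 7]
R4 ← R4 + (10)·R1: [0, -29, 7, 4, 6]
R3 ← R3 − (19/12)·R2: [0, 0, 133/6, 25, 137/6]
R4 ← R4 + (29/12)·R2: [0, 0, -161/6, -25, -109/6]
R4 ← R4 + (23/19)·R3: [0, 0, 0, 100/19, 180/19]
Echelon form has 4 nonzero rows, so rank(P) = 4.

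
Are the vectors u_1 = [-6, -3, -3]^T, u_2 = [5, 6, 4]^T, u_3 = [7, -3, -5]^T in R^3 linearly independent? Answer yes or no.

yes

Form the matrix with these vectors as rows and row reduce.
R2 ← R2 + (5/6)·R1: [0, 7/2, 3/2]
R3 ← R3 + (7/6)·R1: [0, -13/2, -17/2]
R3 ← R3 + (13/7)·R2: [0, 0, -40/7]
3 nonzero rows, so the 3 vectors span a space of dimension 3.
Since 3 = 3, the vectors are linearly independent.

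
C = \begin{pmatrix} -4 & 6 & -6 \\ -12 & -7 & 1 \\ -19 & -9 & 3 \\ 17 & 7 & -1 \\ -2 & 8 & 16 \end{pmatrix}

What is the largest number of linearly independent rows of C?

Row reduce to echelon form.
R2 ← R2 − (3)·R1: [0, -25, 19]
R3 ← R3 − (19/4)·R1: [0, -75/2, 63/2]
R4 ← R4 + (17/4)·R1: [0, 65/2, -53/2]
R5 ← R5 − (1/2)·R1: [0, 5, 19]
R3 ← R3 − (3/2)·R2: [0, 0, 3]
R4 ← R4 + (13/10)·R2: [0, 0, -9/5]
R5 ← R5 + (1/5)·R2: [0, 0, 114/5]
R4 ← R4 + (3/5)·R3: [0, 0, 0]
R5 ← R5 − (38/5)·R3: [0, 0, 0]
Echelon form has 3 nonzero rows, so rank(C) = 3.
The rank gives the maximum number of linearly independent rows: 3.

3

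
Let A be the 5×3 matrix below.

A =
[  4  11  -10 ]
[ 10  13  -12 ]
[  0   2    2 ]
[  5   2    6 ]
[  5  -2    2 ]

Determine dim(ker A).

0

Row reduce to echelon form.
R2 ← R2 − (5/2)·R1: [0, -29/2, 13]
R4 ← R4 − (5/4)·R1: [0, -47/4, 37/2]
R5 ← R5 − (5/4)·R1: [0, -63/4, 29/2]
R3 ← R3 + (4/29)·R2: [0, 0, 110/29]
R4 ← R4 − (47/58)·R2: [0, 0, 231/29]
R5 ← R5 − (63/58)·R2: [0, 0, 11/29]
R4 ← R4 − (21/10)·R3: [0, 0, 0]
R5 ← R5 − (1/10)·R3: [0, 0, 0]
3 nonzero rows, so rank(A) = 3.
A has 3 columns; by rank–nullity, nullity = 3 − 3 = 0.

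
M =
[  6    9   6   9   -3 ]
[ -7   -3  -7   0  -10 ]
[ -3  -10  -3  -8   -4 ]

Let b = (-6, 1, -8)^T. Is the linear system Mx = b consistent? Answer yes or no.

Row reduce the augmented matrix [M | b].
R2 ← R2 + (7/6)·R1: [0, 15/2, 0, 21/2, -27/2, -6]
R3 ← R3 + (1/2)·R1: [0, -11/2, 0, -7/2, -11/2, -11]
R3 ← R3 + (11/15)·R2: [0, 0, 0, 21/5, -77/5, -77/5]
The echelon form has 3 nonzero rows, and every pivot lies in the first 5 columns, so rank(M) = rank([M|b]) = 3.
The system is consistent.

yes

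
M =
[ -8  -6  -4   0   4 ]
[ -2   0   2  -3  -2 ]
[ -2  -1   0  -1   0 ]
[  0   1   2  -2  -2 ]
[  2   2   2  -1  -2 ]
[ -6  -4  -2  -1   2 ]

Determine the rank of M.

Row reduce to echelon form.
R2 ← R2 − (1/4)·R1: [0, 3/2, 3, -3, -3]
R3 ← R3 − (1/4)·R1: [0, 1/2, 1, -1, -1]
R5 ← R5 + (1/4)·R1: [0, 1/2, 1, -1, -1]
R6 ← R6 − (3/4)·R1: [0, 1/2, 1, -1, -1]
R3 ← R3 − (1/3)·R2: [0, 0, 0, 0, 0]
R4 ← R4 − (2/3)·R2: [0, 0, 0, 0, 0]
R5 ← R5 − (1/3)·R2: [0, 0, 0, 0, 0]
R6 ← R6 − (1/3)·R2: [0, 0, 0, 0, 0]
Echelon form has 2 nonzero rows, so rank(M) = 2.

2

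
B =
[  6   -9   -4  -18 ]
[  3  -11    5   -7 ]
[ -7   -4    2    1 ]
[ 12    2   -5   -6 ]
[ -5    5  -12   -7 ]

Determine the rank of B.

4

Row reduce to echelon form.
R2 ← R2 − (1/2)·R1: [0, -13/2, 7, 2]
R3 ← R3 + (7/6)·R1: [0, -29/2, -8/3, -20]
R4 ← R4 − (2)·R1: [0, 20, 3, 30]
R5 ← R5 + (5/6)·R1: [0, -5/2, -46/3, -22]
R3 ← R3 − (29/13)·R2: [0, 0, -713/39, -318/13]
R4 ← R4 + (40/13)·R2: [0, 0, 319/13, 470/13]
R5 ← R5 − (5/13)·R2: [0, 0, -703/39, -296/13]
R4 ← R4 + (957/713)·R3: [0, 0, 0, 2368/713]
R5 ← R5 − (703/713)·R3: [0, 0, 0, 962/713]
R5 ← R5 − (13/32)·R4: [0, 0, 0, 0]
Echelon form has 4 nonzero rows, so rank(B) = 4.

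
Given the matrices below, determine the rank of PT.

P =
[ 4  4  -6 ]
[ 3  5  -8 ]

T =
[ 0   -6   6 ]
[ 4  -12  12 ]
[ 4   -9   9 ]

First compute PT:
[[ -8, -18,  18],
 [-12,  -6,   6]]
Now row reduce the product.
R2 ← R2 − (3/2)·R1: [0, 21, -21]
2 nonzero rows, so rank(PT) = 2.

2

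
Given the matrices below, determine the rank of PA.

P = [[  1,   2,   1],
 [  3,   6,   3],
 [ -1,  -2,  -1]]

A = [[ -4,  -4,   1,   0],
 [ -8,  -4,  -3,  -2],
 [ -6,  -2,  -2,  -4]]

1

First compute PA:
[[-26, -14,  -7,  -8],
 [-78, -42, -21, -24],
 [ 26,  14,   7,   8]]
Now row reduce the product.
R2 ← R2 − (3)·R1: [0, 0, 0, 0]
R3 ← R3 + R1: [0, 0, 0, 0]
1 nonzero row, so rank(PA) = 1.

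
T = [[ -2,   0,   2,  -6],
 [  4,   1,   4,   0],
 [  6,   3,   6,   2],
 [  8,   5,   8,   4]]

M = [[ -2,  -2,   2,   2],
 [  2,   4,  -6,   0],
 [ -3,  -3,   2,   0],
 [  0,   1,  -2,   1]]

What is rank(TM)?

First compute TM:
[[ -2,  -8,  12, -10],
 [-18, -16,  10,   8],
 [-24, -16,   2,  14],
 [-30, -16,  -6,  20]]
Now row reduce the product.
R2 ← R2 − (9)·R1: [0, 56, -98, 98]
R3 ← R3 − (12)·R1: [0, 80, -142, 134]
R4 ← R4 − (15)·R1: [0, 104, -186, 170]
R3 ← R3 − (10/7)·R2: [0, 0, -2, -6]
R4 ← R4 − (13/7)·R2: [0, 0, -4, -12]
R4 ← R4 − (2)·R3: [0, 0, 0, 0]
3 nonzero rows, so rank(TM) = 3.

3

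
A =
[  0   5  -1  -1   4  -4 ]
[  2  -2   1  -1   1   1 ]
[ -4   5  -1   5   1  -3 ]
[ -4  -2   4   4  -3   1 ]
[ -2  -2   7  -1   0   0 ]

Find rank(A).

Row reduce to echelon form.
Swap R1 ↔ R2
R3 ← R3 + (2)·R1: [0, 1, 1, 3, 3, -1]
R4 ← R4 + (2)·R1: [0, -6, 6, 2, -1, 3]
R5 ← R5 + R1: [0, -4, 8, -2, 1, 1]
R3 ← R3 − (1/5)·R2: [0, 0, 6/5, 16/5, 11/5, -1/5]
R4 ← R4 + (6/5)·R2: [0, 0, 24/5, 4/5, 19/5, -9/5]
R5 ← R5 + (4/5)·R2: [0, 0, 36/5, -14/5, 21/5, -11/5]
R4 ← R4 − (4)·R3: [0, 0, 0, -12, -5, -1]
R5 ← R5 − (6)·R3: [0, 0, 0, -22, -9, -1]
R5 ← R5 − (11/6)·R4: [0, 0, 0, 0, 1/6, 5/6]
Echelon form has 5 nonzero rows, so rank(A) = 5.

5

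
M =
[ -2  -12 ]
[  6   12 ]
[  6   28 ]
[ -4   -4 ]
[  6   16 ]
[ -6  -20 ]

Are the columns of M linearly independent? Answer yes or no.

Row reduce M to echelon form.
R2 ← R2 + (3)·R1: [0, -24]
R3 ← R3 + (3)·R1: [0, -8]
R4 ← R4 − (2)·R1: [0, 20]
R5 ← R5 + (3)·R1: [0, -20]
R6 ← R6 − (3)·R1: [0, 16]
R3 ← R3 − (1/3)·R2: [0, 0]
R4 ← R4 + (5/6)·R2: [0, 0]
R5 ← R5 − (5/6)·R2: [0, 0]
R6 ← R6 + (2/3)·R2: [0, 0]
2 pivots among 2 columns.
Every column is a pivot column, so the columns are linearly independent.

yes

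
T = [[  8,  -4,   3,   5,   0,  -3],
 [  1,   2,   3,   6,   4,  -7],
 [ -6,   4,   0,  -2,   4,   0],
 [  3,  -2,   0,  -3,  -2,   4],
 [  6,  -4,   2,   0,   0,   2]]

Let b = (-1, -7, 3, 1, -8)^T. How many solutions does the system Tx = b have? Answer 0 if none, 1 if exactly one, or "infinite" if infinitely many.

0

Row reduce the augmented matrix [T | b].
R2 ← R2 − (1/8)·R1: [0, 5/2, 21/8, 43/8, 4, -53/8, -55/8]
R3 ← R3 + (3/4)·R1: [0, 1, 9/4, 7/4, 4, -9/4, 9/4]
R4 ← R4 − (3/8)·R1: [0, -1/2, -9/8, -39/8, -2, 41/8, 11/8]
R5 ← R5 − (3/4)·R1: [0, -1, -1/4, -15/4, 0, 17/4, -29/4]
R3 ← R3 − (2/5)·R2: [0, 0, 6/5, -2/5, 12/5, 2/5, 5]
R4 ← R4 + (1/5)·R2: [0, 0, -3/5, -19/5, -6/5, 19/5, 0]
R5 ← R5 + (2/5)·R2: [0, 0, 4/5, -8/5, 8/5, 8/5, -10]
R4 ← R4 + (1/2)·R3: [0, 0, 0, -4, 0, 4, 5/2]
R5 ← R5 − (2/3)·R3: [0, 0, 0, -4/3, 0, 4/3, -40/3]
R5 ← R5 − (1/3)·R4: [0, 0, 0, 0, 0, 0, -85/6]
The echelon form has 5 nonzero rows; the last pivot sits in the augmented column, so rank(T) = 4 but rank([T|b]) = 5.
Since the ranks differ, the system is inconsistent.
It has no solutions.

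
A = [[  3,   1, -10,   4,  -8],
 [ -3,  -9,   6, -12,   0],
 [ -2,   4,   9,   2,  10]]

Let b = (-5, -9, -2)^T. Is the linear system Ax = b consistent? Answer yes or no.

Row reduce the augmented matrix [A | b].
R2 ← R2 + R1: [0, -8, -4, -8, -8, -14]
R3 ← R3 + (2/3)·R1: [0, 14/3, 7/3, 14/3, 14/3, -16/3]
R3 ← R3 + (7/12)·R2: [0, 0, 0, 0, 0, -27/2]
The echelon form has 3 nonzero rows; the last pivot sits in the augmented column, so rank(A) = 2 but rank([A|b]) = 3.
Since the ranks differ, the system is inconsistent.

no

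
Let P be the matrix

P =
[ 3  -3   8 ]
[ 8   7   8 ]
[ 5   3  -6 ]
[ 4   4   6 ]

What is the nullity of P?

Row reduce to echelon form.
R2 ← R2 − (8/3)·R1: [0, 15, -40/3]
R3 ← R3 − (5/3)·R1: [0, 8, -58/3]
R4 ← R4 − (4/3)·R1: [0, 8, -14/3]
R3 ← R3 − (8/15)·R2: [0, 0, -110/9]
R4 ← R4 − (8/15)·R2: [0, 0, 22/9]
R4 ← R4 + (1/5)·R3: [0, 0, 0]
3 nonzero rows, so rank(P) = 3.
P has 3 columns; by rank–nullity, nullity = 3 − 3 = 0.

0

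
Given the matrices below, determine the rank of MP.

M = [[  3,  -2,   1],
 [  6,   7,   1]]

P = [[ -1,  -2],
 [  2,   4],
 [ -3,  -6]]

1

First compute MP:
[[-10, -20],
 [  5,  10]]
Now row reduce the product.
R2 ← R2 + (1/2)·R1: [0, 0]
1 nonzero row, so rank(MP) = 1.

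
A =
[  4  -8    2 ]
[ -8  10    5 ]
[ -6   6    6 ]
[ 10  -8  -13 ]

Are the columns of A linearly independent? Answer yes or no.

Row reduce A to echelon form.
R2 ← R2 + (2)·R1: [0, -6, 9]
R3 ← R3 + (3/2)·R1: [0, -6, 9]
R4 ← R4 − (5/2)·R1: [0, 12, -18]
R3 ← R3 − R2: [0, 0, 0]
R4 ← R4 + (2)·R2: [0, 0, 0]
2 pivots among 3 columns.
Only 2 < 3 pivot columns, so the columns are linearly dependent.

no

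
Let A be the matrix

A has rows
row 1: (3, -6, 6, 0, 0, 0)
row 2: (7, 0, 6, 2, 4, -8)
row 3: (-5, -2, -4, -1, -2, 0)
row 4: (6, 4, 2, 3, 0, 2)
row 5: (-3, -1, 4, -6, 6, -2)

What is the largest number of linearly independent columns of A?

Row reduce to echelon form.
R2 ← R2 − (7/3)·R1: [0, 14, -8, 2, 4, -8]
R3 ← R3 + (5/3)·R1: [0, -12, 6, -1, -2, 0]
R4 ← R4 − (2)·R1: [0, 16, -10, 3, 0, 2]
R5 ← R5 + R1: [0, -7, 10, -6, 6, -2]
R3 ← R3 + (6/7)·R2: [0, 0, -6/7, 5/7, 10/7, -48/7]
R4 ← R4 − (8/7)·R2: [0, 0, -6/7, 5/7, -32/7, 78/7]
R5 ← R5 + (1/2)·R2: [0, 0, 6, -5, 8, -6]
R4 ← R4 − R3: [0, 0, 0, 0, -6, 18]
R5 ← R5 + (7)·R3: [0, 0, 0, 0, 18, -54]
R5 ← R5 + (3)·R4: [0, 0, 0, 0, 0, 0]
Echelon form has 4 nonzero rows, so rank(A) = 4.
The rank gives the maximum number of linearly independent columns: 4.

4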